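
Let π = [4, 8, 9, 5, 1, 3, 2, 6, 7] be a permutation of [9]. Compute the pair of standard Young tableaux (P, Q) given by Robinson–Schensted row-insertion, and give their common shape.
P = [1, 2, 6, 7] / [3, 5, 9] / [4] / [8];  Q = [1, 2, 3, 9] / [4, 6, 8] / [5] / [7];  common shape = (4, 3, 1, 1)

Row-insert the values π_1, π_2, … into P one at a time, bumping the leftmost entry strictly greater than the inserted value down to the next row. The recording tableau Q records, in position (i, j), the step at which that cell was added to P.
  Insert 4 (step 1): P = [4];  Q = [1]
  Insert 8 (step 2): P = [4, 8];  Q = [1, 2]
  Insert 9 (step 3): P = [4, 8, 9];  Q = [1, 2, 3]
  Insert 5 (step 4): P = [4, 5, 9] / [8];  Q = [1, 2, 3] / [4]
  Insert 1 (step 5): P = [1, 5, 9] / [4] / [8];  Q = [1, 2, 3] / [4] / [5]
  Insert 3 (step 6): P = [1, 3, 9] / [4, 5] / [8];  Q = [1, 2, 3] / [4, 6] / [5]
  Insert 2 (step 7): P = [1, 2, 9] / [3, 5] / [4] / [8];  Q = [1, 2, 3] / [4, 6] / [5] / [7]
  Insert 6 (step 8): P = [1, 2, 6] / [3, 5, 9] / [4] / [8];  Q = [1, 2, 3] / [4, 6, 8] / [5] / [7]
  Insert 7 (step 9): P = [1, 2, 6, 7] / [3, 5, 9] / [4] / [8];  Q = [1, 2, 3, 9] / [4, 6, 8] / [5] / [7]
Final shape: (4, 3, 1, 1).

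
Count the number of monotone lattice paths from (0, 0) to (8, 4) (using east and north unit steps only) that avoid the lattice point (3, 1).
Number of paths = 271

Total paths from (0, 0) to (8, 4): C(12, 8) = 495. Paths through (3, 1): (paths (0, 0) → (3, 1)) × (paths (3, 1) → (8, 4)) = C(4, 3) · C(8, 5) = 4 · 56 = 224. Avoidance count = 495 − 224 = 271.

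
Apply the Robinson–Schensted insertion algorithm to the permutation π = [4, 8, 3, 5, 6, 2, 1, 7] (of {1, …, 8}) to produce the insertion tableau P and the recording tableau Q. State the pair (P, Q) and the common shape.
P = [1, 5, 6, 7] / [2, 8] / [3] / [4];  Q = [1, 2, 5, 8] / [3, 4] / [6] / [7];  common shape = (4, 2, 1, 1)

Row-insert the values π_1, π_2, … into P one at a time, bumping the leftmost entry strictly greater than the inserted value down to the next row. The recording tableau Q records, in position (i, j), the step at which that cell was added to P.
  Insert 4 (step 1): P = [4];  Q = [1]
  Insert 8 (step 2): P = [4, 8];  Q = [1, 2]
  Insert 3 (step 3): P = [3, 8] / [4];  Q = [1, 2] / [3]
  Insert 5 (step 4): P = [3, 5] / [4, 8];  Q = [1, 2] / [3, 4]
  Insert 6 (step 5): P = [3, 5, 6] / [4, 8];  Q = [1, 2, 5] / [3, 4]
  Insert 2 (step 6): P = [2, 5, 6] / [3, 8] / [4];  Q = [1, 2, 5] / [3, 4] / [6]
  Insert 1 (step 7): P = [1, 5, 6] / [2, 8] / [3] / [4];  Q = [1, 2, 5] / [3, 4] / [6] / [7]
  Insert 7 (step 8): P = [1, 5, 6, 7] / [2, 8] / [3] / [4];  Q = [1, 2, 5, 8] / [3, 4] / [6] / [7]
Final shape: (4, 2, 1, 1).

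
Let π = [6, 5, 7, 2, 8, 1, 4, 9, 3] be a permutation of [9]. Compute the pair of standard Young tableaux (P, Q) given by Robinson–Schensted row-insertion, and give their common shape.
P = [1, 3, 8, 9] / [2, 4] / [5, 7] / [6];  Q = [1, 3, 5, 8] / [2, 7] / [4, 9] / [6];  common shape = (4, 2, 2, 1)

Row-insert the values π_1, π_2, … into P one at a time, bumping the leftmost entry strictly greater than the inserted value down to the next row. The recording tableau Q records, in position (i, j), the step at which that cell was added to P.
  Insert 6 (step 1): P = [6];  Q = [1]
  Insert 5 (step 2): P = [5] / [6];  Q = [1] / [2]
  Insert 7 (step 3): P = [5, 7] / [6];  Q = [1, 3] / [2]
  Insert 2 (step 4): P = [2, 7] / [5] / [6];  Q = [1, 3] / [2] / [4]
  Insert 8 (step 5): P = [2, 7, 8] / [5] / [6];  Q = [1, 3, 5] / [2] / [4]
  Insert 1 (step 6): P = [1, 7, 8] / [2] / [5] / [6];  Q = [1, 3, 5] / [2] / [4] / [6]
  Insert 4 (step 7): P = [1, 4, 8] / [2, 7] / [5] / [6];  Q = [1, 3, 5] / [2, 7] / [4] / [6]
  Insert 9 (step 8): P = [1, 4, 8, 9] / [2, 7] / [5] / [6];  Q = [1, 3, 5, 8] / [2, 7] / [4] / [6]
  Insert 3 (step 9): P = [1, 3, 8, 9] / [2, 4] / [5, 7] / [6];  Q = [1, 3, 5, 8] / [2, 7] / [4, 9] / [6]
Final shape: (4, 2, 2, 1).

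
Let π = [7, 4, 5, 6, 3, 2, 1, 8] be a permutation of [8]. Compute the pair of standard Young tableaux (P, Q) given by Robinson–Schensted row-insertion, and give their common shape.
P = [1, 5, 6, 8] / [2] / [3] / [4] / [7];  Q = [1, 3, 4, 8] / [2] / [5] / [6] / [7];  common shape = (4, 1, 1, 1, 1)

Row-insert the values π_1, π_2, … into P one at a time, bumping the leftmost entry strictly greater than the inserted value down to the next row. The recording tableau Q records, in position (i, j), the step at which that cell was added to P.
  Insert 7 (step 1): P = [7];  Q = [1]
  Insert 4 (step 2): P = [4] / [7];  Q = [1] / [2]
  Insert 5 (step 3): P = [4, 5] / [7];  Q = [1, 3] / [2]
  Insert 6 (step 4): P = [4, 5, 6] / [7];  Q = [1, 3, 4] / [2]
  Insert 3 (step 5): P = [3, 5, 6] / [4] / [7];  Q = [1, 3, 4] / [2] / [5]
  Insert 2 (step 6): P = [2, 5, 6] / [3] / [4] / [7];  Q = [1, 3, 4] / [2] / [5] / [6]
  Insert 1 (step 7): P = [1, 5, 6] / [2] / [3] / [4] / [7];  Q = [1, 3, 4] / [2] / [5] / [6] / [7]
  Insert 8 (step 8): P = [1, 5, 6, 8] / [2] / [3] / [4] / [7];  Q = [1, 3, 4, 8] / [2] / [5] / [6] / [7]
Final shape: (4, 1, 1, 1, 1).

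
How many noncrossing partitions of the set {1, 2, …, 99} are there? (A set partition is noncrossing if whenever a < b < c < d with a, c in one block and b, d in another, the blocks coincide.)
C_99 = 227508830794229349661819540395688853956041682601541047340

These noncrossing partitions are counted by the Catalan number C_n = (1/(n + 1)) · C(2n, n). For n = 99: C_99 = (1/100) · C(198, 99) = 22750883079422934966181954039568885395604168260154104734000/100 = 227508830794229349661819540395688853956041682601541047340.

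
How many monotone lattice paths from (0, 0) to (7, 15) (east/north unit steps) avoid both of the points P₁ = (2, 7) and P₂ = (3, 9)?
Number of paths = 100692

Inclusion–exclusion. Total paths: C(22, 7) = 170544. Through P₁: C(9, 2)·C(13, 5) = 46332. Through P₂: C(12, 3)·C(10, 4) = 46200. Since P₁ is strictly southwest of P₂, a monotone path through both must visit P₁ then P₂; paths through both = C(9, 2)·C(3, 1)·C(10, 4) = 22680. Avoid both = 170544 − 46332 − 46200 + 22680 = 100692.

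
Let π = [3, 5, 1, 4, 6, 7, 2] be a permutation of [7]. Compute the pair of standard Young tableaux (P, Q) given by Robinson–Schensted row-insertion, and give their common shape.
P = [1, 2, 6, 7] / [3, 4] / [5];  Q = [1, 2, 5, 6] / [3, 4] / [7];  common shape = (4, 2, 1)

Row-insert the values π_1, π_2, … into P one at a time, bumping the leftmost entry strictly greater than the inserted value down to the next row. The recording tableau Q records, in position (i, j), the step at which that cell was added to P.
  Insert 3 (step 1): P = [3];  Q = [1]
  Insert 5 (step 2): P = [3, 5];  Q = [1, 2]
  Insert 1 (step 3): P = [1, 5] / [3];  Q = [1, 2] / [3]
  Insert 4 (step 4): P = [1, 4] / [3, 5];  Q = [1, 2] / [3, 4]
  Insert 6 (step 5): P = [1, 4, 6] / [3, 5];  Q = [1, 2, 5] / [3, 4]
  Insert 7 (step 6): P = [1, 4, 6, 7] / [3, 5];  Q = [1, 2, 5, 6] / [3, 4]
  Insert 2 (step 7): P = [1, 2, 6, 7] / [3, 4] / [5];  Q = [1, 2, 5, 6] / [3, 4] / [7]
Final shape: (4, 2, 1).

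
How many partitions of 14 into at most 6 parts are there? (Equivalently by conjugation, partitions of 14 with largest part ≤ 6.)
p(14, parts ≤ 6) = 90

Partitions of 14 with all parts ≤ 6: 6+6+2, 6+6+1+1, 6+5+3, 6+5+2+1, 6+5+1+1+1, 6+4+4, 6+4+3+1, 6+4+2+2, 6+4+2+1+1, 6+4+1+1+1+1, 6+3+3+2, 6+3+3+1+1, 6+3+2+2+1, 6+3+2+1+1+1, 6+3+1+1+1+1+1, 6+2+2+2+2, 6+2+2+2+1+1, 6+2+2+1+1+1+1, 6+2+1+1+1+1+1+1, 6+1+1+1+1+1+1+1+1, 5+5+4, 5+5+3+1, 5+5+2+2, 5+5+2+1+1, 5+5+1+1+1+1, 5+4+4+1, 5+4+3+2, 5+4+3+1+1, 5+4+2+2+1, 5+4+2+1+1+1, … (90 total). Count = 90.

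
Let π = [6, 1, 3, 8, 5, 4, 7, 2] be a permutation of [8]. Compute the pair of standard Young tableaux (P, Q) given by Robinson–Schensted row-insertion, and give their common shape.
P = [1, 2, 4, 7] / [3, 8] / [5] / [6];  Q = [1, 3, 4, 7] / [2, 5] / [6] / [8];  common shape = (4, 2, 1, 1)

Row-insert the values π_1, π_2, … into P one at a time, bumping the leftmost entry strictly greater than the inserted value down to the next row. The recording tableau Q records, in position (i, j), the step at which that cell was added to P.
  Insert 6 (step 1): P = [6];  Q = [1]
  Insert 1 (step 2): P = [1] / [6];  Q = [1] / [2]
  Insert 3 (step 3): P = [1, 3] / [6];  Q = [1, 3] / [2]
  Insert 8 (step 4): P = [1, 3, 8] / [6];  Q = [1, 3, 4] / [2]
  Insert 5 (step 5): P = [1, 3, 5] / [6, 8];  Q = [1, 3, 4] / [2, 5]
  Insert 4 (step 6): P = [1, 3, 4] / [5, 8] / [6];  Q = [1, 3, 4] / [2, 5] / [6]
  Insert 7 (step 7): P = [1, 3, 4, 7] / [5, 8] / [6];  Q = [1, 3, 4, 7] / [2, 5] / [6]
  Insert 2 (step 8): P = [1, 2, 4, 7] / [3, 8] / [5] / [6];  Q = [1, 3, 4, 7] / [2, 5] / [6] / [8]
Final shape: (4, 2, 1, 1).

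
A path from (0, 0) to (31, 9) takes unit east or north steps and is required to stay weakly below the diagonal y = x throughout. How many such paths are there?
Number of paths = 196534195

By the reflection principle (André's argument), the number of monotone paths to (31, 9) with n ≤ m that never go above y = x is C(40, 31) − C(40, 32) = 273438880 − 76904685 = 196534195.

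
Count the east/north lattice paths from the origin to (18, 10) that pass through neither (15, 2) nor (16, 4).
Number of paths = 12976434

Inclusion–exclusion. Total paths: C(28, 18) = 13123110. Through P₁: C(17, 15)·C(11, 3) = 22440. Through P₂: C(20, 16)·C(8, 2) = 135660. Since P₁ is strictly southwest of P₂, a monotone path through both must visit P₁ then P₂; paths through both = C(17, 15)·C(3, 1)·C(8, 2) = 11424. Avoid both = 13123110 − 22440 − 135660 + 11424 = 12976434.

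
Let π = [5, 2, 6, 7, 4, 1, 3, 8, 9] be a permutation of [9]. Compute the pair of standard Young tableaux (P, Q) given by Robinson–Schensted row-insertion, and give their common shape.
P = [1, 3, 7, 8, 9] / [2, 4] / [5, 6];  Q = [1, 3, 4, 8, 9] / [2, 5] / [6, 7];  common shape = (5, 2, 2)

Row-insert the values π_1, π_2, … into P one at a time, bumping the leftmost entry strictly greater than the inserted value down to the next row. The recording tableau Q records, in position (i, j), the step at which that cell was added to P.
  Insert 5 (step 1): P = [5];  Q = [1]
  Insert 2 (step 2): P = [2] / [5];  Q = [1] / [2]
  Insert 6 (step 3): P = [2, 6] / [5];  Q = [1, 3] / [2]
  Insert 7 (step 4): P = [2, 6, 7] / [5];  Q = [1, 3, 4] / [2]
  Insert 4 (step 5): P = [2, 4, 7] / [5, 6];  Q = [1, 3, 4] / [2, 5]
  Insert 1 (step 6): P = [1, 4, 7] / [2, 6] / [5];  Q = [1, 3, 4] / [2, 5] / [6]
  Insert 3 (step 7): P = [1, 3, 7] / [2, 4] / [5, 6];  Q = [1, 3, 4] / [2, 5] / [6, 7]
  Insert 8 (step 8): P = [1, 3, 7, 8] / [2, 4] / [5, 6];  Q = [1, 3, 4, 8] / [2, 5] / [6, 7]
  Insert 9 (step 9): P = [1, 3, 7, 8, 9] / [2, 4] / [5, 6];  Q = [1, 3, 4, 8, 9] / [2, 5] / [6, 7]
Final shape: (5, 2, 2).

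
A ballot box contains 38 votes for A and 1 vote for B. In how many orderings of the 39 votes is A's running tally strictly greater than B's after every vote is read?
Strict-lead orderings = 37

Total orderings of the 39 votes with 38 for A: C(39, 38) = 39. By the Bertrand ballot formula (Cycle Lemma / reflection principle), the number of orderings in which A is strictly ahead of B throughout is (p − q)/(p + q) · C(p + q, p) = (38 − 1)/(38 + 1) · 39 = 37.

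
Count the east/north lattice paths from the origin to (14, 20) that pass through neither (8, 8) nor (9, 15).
Number of paths = 849511872

Inclusion–exclusion. Total paths: C(34, 14) = 1391975640. Through P₁: C(16, 8)·C(18, 6) = 238918680. Through P₂: C(24, 9)·C(10, 5) = 329491008. Since P₁ is strictly southwest of P₂, a monotone path through both must visit P₁ then P₂; paths through both = C(16, 8)·C(8, 1)·C(10, 5) = 25945920. Avoid both = 1391975640 − 238918680 − 329491008 + 25945920 = 849511872.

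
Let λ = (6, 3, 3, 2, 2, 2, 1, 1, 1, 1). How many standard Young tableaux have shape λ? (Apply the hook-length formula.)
# SYT of shape (6, 3, 3, 2, 2, 2, 1, 1, 1, 1) = 651819168

Hook-length formula: f^λ = n! / Π hook(c), product over all cells c of the Young diagram. For λ = (6, 3, 3, 2, 2, 2, 1, 1, 1, 1), n = 22 boxes. Hook lengths by row (left-to-right, top-to-bottom): [15, 10, 6, 3, 2, 1]; [11, 6, 2]; [10, 5, 1]; [8, 3]; [7, 2]; [6, 1]; [4]; [3]; [2]; [1]. Product of hooks = 1724405760000. So f^λ = 22! / 1724405760000 = 1124000727777607680000 / 1724405760000 = 651819168.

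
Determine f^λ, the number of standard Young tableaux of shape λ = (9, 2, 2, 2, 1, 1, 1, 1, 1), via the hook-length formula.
# SYT of shape (9, 2, 2, 2, 1, 1, 1, 1, 1) = 7113600

Hook-length formula: f^λ = n! / Π hook(c), product over all cells c of the Young diagram. For λ = (9, 2, 2, 2, 1, 1, 1, 1, 1), n = 20 boxes. Hook lengths by row (left-to-right, top-to-bottom): [17, 11, 7, 6, 5, 4, 3, 2, 1]; [9, 3]; [8, 2]; [7, 1]; [5]; [4]; [3]; [2]; [1]. Product of hooks = 342007142400. So f^λ = 20! / 342007142400 = 2432902008176640000 / 342007142400 = 7113600.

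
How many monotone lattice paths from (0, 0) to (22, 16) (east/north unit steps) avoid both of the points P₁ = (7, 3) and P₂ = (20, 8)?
Number of paths = 17653317705

Inclusion–exclusion. Total paths: C(38, 22) = 22239974430. Through P₁: C(10, 7)·C(28, 15) = 4493059200. Through P₂: C(28, 20)·C(10, 2) = 139864725. Since P₁ is strictly southwest of P₂, a monotone path through both must visit P₁ then P₂; paths through both = C(10, 7)·C(18, 13)·C(10, 2) = 46267200. Avoid both = 22239974430 − 4493059200 − 139864725 + 46267200 = 17653317705.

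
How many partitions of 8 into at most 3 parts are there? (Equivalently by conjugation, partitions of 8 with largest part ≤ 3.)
p(8, parts ≤ 3) = 10

Partitions of 8 with all parts ≤ 3: 3+3+2, 3+3+1+1, 3+2+2+1, 3+2+1+1+1, 3+1+1+1+1+1, 2+2+2+2, 2+2+2+1+1, 2+2+1+1+1+1, 2+1+1+1+1+1+1, 1+1+1+1+1+1+1+1. Count = 10.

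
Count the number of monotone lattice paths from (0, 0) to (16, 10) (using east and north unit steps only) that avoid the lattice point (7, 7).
Number of paths = 4556695

Total paths from (0, 0) to (16, 10): C(26, 16) = 5311735. Paths through (7, 7): (paths (0, 0) → (7, 7)) × (paths (7, 7) → (16, 10)) = C(14, 7) · C(12, 9) = 3432 · 220 = 755040. Avoidance count = 5311735 − 755040 = 4556695.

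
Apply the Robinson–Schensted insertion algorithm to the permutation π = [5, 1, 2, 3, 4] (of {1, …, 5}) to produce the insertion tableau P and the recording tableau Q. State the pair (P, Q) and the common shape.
P = [1, 2, 3, 4] / [5];  Q = [1, 3, 4, 5] / [2];  common shape = (4, 1)

Row-insert the values π_1, π_2, … into P one at a time, bumping the leftmost entry strictly greater than the inserted value down to the next row. The recording tableau Q records, in position (i, j), the step at which that cell was added to P.
  Insert 5 (step 1): P = [5];  Q = [1]
  Insert 1 (step 2): P = [1] / [5];  Q = [1] / [2]
  Insert 2 (step 3): P = [1, 2] / [5];  Q = [1, 3] / [2]
  Insert 3 (step 4): P = [1, 2, 3] / [5];  Q = [1, 3, 4] / [2]
  Insert 4 (step 5): P = [1, 2, 3, 4] / [5];  Q = [1, 3, 4, 5] / [2]
Final shape: (4, 1).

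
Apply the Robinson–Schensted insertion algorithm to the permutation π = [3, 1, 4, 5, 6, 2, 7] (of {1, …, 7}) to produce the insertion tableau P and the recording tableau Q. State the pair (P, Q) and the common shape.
P = [1, 2, 5, 6, 7] / [3, 4];  Q = [1, 3, 4, 5, 7] / [2, 6];  common shape = (5, 2)

Row-insert the values π_1, π_2, … into P one at a time, bumping the leftmost entry strictly greater than the inserted value down to the next row. The recording tableau Q records, in position (i, j), the step at which that cell was added to P.
  Insert 3 (step 1): P = [3];  Q = [1]
  Insert 1 (step 2): P = [1] / [3];  Q = [1] / [2]
  Insert 4 (step 3): P = [1, 4] / [3];  Q = [1, 3] / [2]
  Insert 5 (step 4): P = [1, 4, 5] / [3];  Q = [1, 3, 4] / [2]
  Insert 6 (step 5): P = [1, 4, 5, 6] / [3];  Q = [1, 3, 4, 5] / [2]
  Insert 2 (step 6): P = [1, 2, 5, 6] / [3, 4];  Q = [1, 3, 4, 5] / [2, 6]
  Insert 7 (step 7): P = [1, 2, 5, 6, 7] / [3, 4];  Q = [1, 3, 4, 5, 7] / [2, 6]
Final shape: (5, 2).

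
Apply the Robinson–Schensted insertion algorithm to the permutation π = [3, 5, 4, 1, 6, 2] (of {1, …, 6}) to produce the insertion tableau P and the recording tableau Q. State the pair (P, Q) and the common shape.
P = [1, 2, 6] / [3, 4] / [5];  Q = [1, 2, 5] / [3, 6] / [4];  common shape = (3, 2, 1)

Row-insert the values π_1, π_2, … into P one at a time, bumping the leftmost entry strictly greater than the inserted value down to the next row. The recording tableau Q records, in position (i, j), the step at which that cell was added to P.
  Insert 3 (step 1): P = [3];  Q = [1]
  Insert 5 (step 2): P = [3, 5];  Q = [1, 2]
  Insert 4 (step 3): P = [3, 4] / [5];  Q = [1, 2] / [3]
  Insert 1 (step 4): P = [1, 4] / [3] / [5];  Q = [1, 2] / [3] / [4]
  Insert 6 (step 5): P = [1, 4, 6] / [3] / [5];  Q = [1, 2, 5] / [3] / [4]
  Insert 2 (step 6): P = [1, 2, 6] / [3, 4] / [5];  Q = [1, 2, 5] / [3, 6] / [4]
Final shape: (3, 2, 1).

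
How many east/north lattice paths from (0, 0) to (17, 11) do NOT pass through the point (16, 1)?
Number of paths = 21473993

Total paths from (0, 0) to (17, 11): C(28, 17) = 21474180. Paths through (16, 1): (paths (0, 0) → (16, 1)) × (paths (16, 1) → (17, 11)) = C(17, 16) · C(11, 1) = 17 · 11 = 187. Avoidance count = 21474180 − 187 = 21473993.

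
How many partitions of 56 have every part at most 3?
p(56, parts ≤ 3) = 290

Use the recurrence p(n, m) = p(n, m−1) + p(n−m, m): either the largest part is < m (count p(n, m−1)) or the largest part is exactly m (remove one copy of m, count p(n−m, m)). With p(0, ·) = 1 this gives p(56, parts ≤ 3) = 290. (By conjugating Young diagrams, this also counts partitions of 56 into at most 3 parts.)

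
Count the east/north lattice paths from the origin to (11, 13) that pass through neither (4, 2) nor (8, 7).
Number of paths = 1637004

Inclusion–exclusion. Total paths: C(24, 11) = 2496144. Through P₁: C(6, 4)·C(18, 7) = 477360. Through P₂: C(15, 8)·C(9, 3) = 540540. Since P₁ is strictly southwest of P₂, a monotone path through both must visit P₁ then P₂; paths through both = C(6, 4)·C(9, 4)·C(9, 3) = 158760. Avoid both = 2496144 − 477360 − 540540 + 158760 = 1637004.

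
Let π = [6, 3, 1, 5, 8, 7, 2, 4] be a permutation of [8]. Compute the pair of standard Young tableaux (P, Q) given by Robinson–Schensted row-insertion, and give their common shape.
P = [1, 2, 4] / [3, 5, 7] / [6, 8];  Q = [1, 4, 5] / [2, 6, 8] / [3, 7];  common shape = (3, 3, 2)

Row-insert the values π_1, π_2, … into P one at a time, bumping the leftmost entry strictly greater than the inserted value down to the next row. The recording tableau Q records, in position (i, j), the step at which that cell was added to P.
  Insert 6 (step 1): P = [6];  Q = [1]
  Insert 3 (step 2): P = [3] / [6];  Q = [1] / [2]
  Insert 1 (step 3): P = [1] / [3] / [6];  Q = [1] / [2] / [3]
  Insert 5 (step 4): P = [1, 5] / [3] / [6];  Q = [1, 4] / [2] / [3]
  Insert 8 (step 5): P = [1, 5, 8] / [3] / [6];  Q = [1, 4, 5] / [2] / [3]
  Insert 7 (step 6): P = [1, 5, 7] / [3, 8] / [6];  Q = [1, 4, 5] / [2, 6] / [3]
  Insert 2 (step 7): P = [1, 2, 7] / [3, 5] / [6, 8];  Q = [1, 4, 5] / [2, 6] / [3, 7]
  Insert 4 (step 8): P = [1, 2, 4] / [3, 5, 7] / [6, 8];  Q = [1, 4, 5] / [2, 6, 8] / [3, 7]
Final shape: (3, 3, 2).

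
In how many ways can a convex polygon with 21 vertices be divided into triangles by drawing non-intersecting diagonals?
C_19 = 1767263190

These polygon triangulations are counted by the Catalan number C_n = (1/(n + 1)) · C(2n, n). For n = 19: C_19 = (1/20) · C(38, 19) = 35345263800/20 = 1767263190.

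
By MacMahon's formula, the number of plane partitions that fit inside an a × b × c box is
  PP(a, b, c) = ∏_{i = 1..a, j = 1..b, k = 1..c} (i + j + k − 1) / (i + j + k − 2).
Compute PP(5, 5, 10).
PP(5, 5, 10) = 9095857138368

Evaluate the triple product over i = 1..5, j = 1..5, k = 1..10. The factors are (2/1) · (3/2) · (4/3) · (5/4) · (6/5) · (7/6) · (8/7) · (9/8) · … (250 factors total). The numerators and denominators telescope so the product is an integer; carrying out the multiplication exactly gives PP(5, 5, 10) = 9095857138368.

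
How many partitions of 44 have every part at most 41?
p(44, parts ≤ 41) = 75171

Use the recurrence p(n, m) = p(n, m−1) + p(n−m, m): either the largest part is < m (count p(n, m−1)) or the largest part is exactly m (remove one copy of m, count p(n−m, m)). With p(0, ·) = 1 this gives p(44, parts ≤ 41) = 75171. (By conjugating Young diagrams, this also counts partitions of 44 into at most 41 parts.)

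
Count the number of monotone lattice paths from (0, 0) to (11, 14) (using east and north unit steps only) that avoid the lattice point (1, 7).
Number of paths = 4301816

Total paths from (0, 0) to (11, 14): C(25, 11) = 4457400. Paths through (1, 7): (paths (0, 0) → (1, 7)) × (paths (1, 7) → (11, 14)) = C(8, 1) · C(17, 10) = 8 · 19448 = 155584. Avoidance count = 4457400 − 155584 = 4301816.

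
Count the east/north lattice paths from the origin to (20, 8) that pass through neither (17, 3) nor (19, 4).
Number of paths = 3017090

Inclusion–exclusion. Total paths: C(28, 20) = 3108105. Through P₁: C(20, 17)·C(8, 3) = 63840. Through P₂: C(23, 19)·C(5, 1) = 44275. Since P₁ is strictly southwest of P₂, a monotone path through both must visit P₁ then P₂; paths through both = C(20, 17)·C(3, 2)·C(5, 1) = 17100. Avoid both = 3108105 − 63840 − 44275 + 17100 = 3017090.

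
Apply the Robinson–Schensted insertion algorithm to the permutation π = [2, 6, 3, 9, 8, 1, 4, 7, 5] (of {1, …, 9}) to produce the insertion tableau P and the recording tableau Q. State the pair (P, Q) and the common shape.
P = [1, 3, 4, 5] / [2, 7] / [6, 8] / [9];  Q = [1, 2, 4, 8] / [3, 5] / [6, 7] / [9];  common shape = (4, 2, 2, 1)

Row-insert the values π_1, π_2, … into P one at a time, bumping the leftmost entry strictly greater than the inserted value down to the next row. The recording tableau Q records, in position (i, j), the step at which that cell was added to P.
  Insert 2 (step 1): P = [2];  Q = [1]
  Insert 6 (step 2): P = [2, 6];  Q = [1, 2]
  Insert 3 (step 3): P = [2, 3] / [6];  Q = [1, 2] / [3]
  Insert 9 (step 4): P = [2, 3, 9] / [6];  Q = [1, 2, 4] / [3]
  Insert 8 (step 5): P = [2, 3, 8] / [6, 9];  Q = [1, 2, 4] / [3, 5]
  Insert 1 (step 6): P = [1, 3, 8] / [2, 9] / [6];  Q = [1, 2, 4] / [3, 5] / [6]
  Insert 4 (step 7): P = [1, 3, 4] / [2, 8] / [6, 9];  Q = [1, 2, 4] / [3, 5] / [6, 7]
  Insert 7 (step 8): P = [1, 3, 4, 7] / [2, 8] / [6, 9];  Q = [1, 2, 4, 8] / [3, 5] / [6, 7]
  Insert 5 (step 9): P = [1, 3, 4, 5] / [2, 7] / [6, 8] / [9];  Q = [1, 2, 4, 8] / [3, 5] / [6, 7] / [9]
Final shape: (4, 2, 2, 1).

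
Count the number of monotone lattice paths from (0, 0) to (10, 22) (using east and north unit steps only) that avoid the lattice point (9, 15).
Number of paths = 54052208

Total paths from (0, 0) to (10, 22): C(32, 10) = 64512240. Paths through (9, 15): (paths (0, 0) → (9, 15)) × (paths (9, 15) → (10, 22)) = C(24, 9) · C(8, 1) = 1307504 · 8 = 10460032. Avoidance count = 64512240 − 10460032 = 54052208.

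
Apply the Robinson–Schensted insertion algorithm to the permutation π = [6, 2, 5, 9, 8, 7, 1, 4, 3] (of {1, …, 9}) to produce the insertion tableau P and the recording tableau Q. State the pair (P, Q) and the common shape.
P = [1, 3, 7] / [2, 4] / [5, 8] / [6] / [9];  Q = [1, 3, 4] / [2, 5] / [6, 8] / [7] / [9];  common shape = (3, 2, 2, 1, 1)

Row-insert the values π_1, π_2, … into P one at a time, bumping the leftmost entry strictly greater than the inserted value down to the next row. The recording tableau Q records, in position (i, j), the step at which that cell was added to P.
  Insert 6 (step 1): P = [6];  Q = [1]
  Insert 2 (step 2): P = [2] / [6];  Q = [1] / [2]
  Insert 5 (step 3): P = [2, 5] / [6];  Q = [1, 3] / [2]
  Insert 9 (step 4): P = [2, 5, 9] / [6];  Q = [1, 3, 4] / [2]
  Insert 8 (step 5): P = [2, 5, 8] / [6, 9];  Q = [1, 3, 4] / [2, 5]
  Insert 7 (step 6): P = [2, 5, 7] / [6, 8] / [9];  Q = [1, 3, 4] / [2, 5] / [6]
  Insert 1 (step 7): P = [1, 5, 7] / [2, 8] / [6] / [9];  Q = [1, 3, 4] / [2, 5] / [6] / [7]
  Insert 4 (step 8): P = [1, 4, 7] / [2, 5] / [6, 8] / [9];  Q = [1, 3, 4] / [2, 5] / [6, 8] / [7]
  Insert 3 (step 9): P = [1, 3, 7] / [2, 4] / [5, 8] / [6] / [9];  Q = [1, 3, 4] / [2, 5] / [6, 8] / [7] / [9]
Final shape: (3, 2, 2, 1, 1).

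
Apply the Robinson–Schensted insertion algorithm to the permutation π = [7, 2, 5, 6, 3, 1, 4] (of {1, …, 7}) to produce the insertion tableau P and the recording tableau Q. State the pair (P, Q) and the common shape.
P = [1, 3, 4] / [2, 6] / [5] / [7];  Q = [1, 3, 4] / [2, 7] / [5] / [6];  common shape = (3, 2, 1, 1)

Row-insert the values π_1, π_2, … into P one at a time, bumping the leftmost entry strictly greater than the inserted value down to the next row. The recording tableau Q records, in position (i, j), the step at which that cell was added to P.
  Insert 7 (step 1): P = [7];  Q = [1]
  Insert 2 (step 2): P = [2] / [7];  Q = [1] / [2]
  Insert 5 (step 3): P = [2, 5] / [7];  Q = [1, 3] / [2]
  Insert 6 (step 4): P = [2, 5, 6] / [7];  Q = [1, 3, 4] / [2]
  Insert 3 (step 5): P = [2, 3, 6] / [5] / [7];  Q = [1, 3, 4] / [2] / [5]
  Insert 1 (step 6): P = [1, 3, 6] / [2] / [5] / [7];  Q = [1, 3, 4] / [2] / [5] / [6]
  Insert 4 (step 7): P = [1, 3, 4] / [2, 6] / [5] / [7];  Q = [1, 3, 4] / [2, 7] / [5] / [6]
Final shape: (3, 2, 1, 1).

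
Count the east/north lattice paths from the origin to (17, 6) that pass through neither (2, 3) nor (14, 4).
Number of paths = 63487

Inclusion–exclusion. Total paths: C(23, 17) = 100947. Through P₁: C(5, 2)·C(18, 15) = 8160. Through P₂: C(18, 14)·C(5, 3) = 30600. Since P₁ is strictly southwest of P₂, a monotone path through both must visit P₁ then P₂; paths through both = C(5, 2)·C(13, 12)·C(5, 3) = 1300. Avoid both = 100947 − 8160 − 30600 + 1300 = 63487.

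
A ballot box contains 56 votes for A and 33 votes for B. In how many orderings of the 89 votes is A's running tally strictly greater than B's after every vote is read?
Strict-lead orderings = 690997832121584923294998

Total orderings of the 89 votes with 56 for A: C(89, 56) = 2673861176470480790141514. By the Bertrand ballot formula (Cycle Lemma / reflection principle), the number of orderings in which A is strictly ahead of B throughout is (p − q)/(p + q) · C(p + q, p) = (56 − 33)/(56 + 33) · 2673861176470480790141514 = 690997832121584923294998.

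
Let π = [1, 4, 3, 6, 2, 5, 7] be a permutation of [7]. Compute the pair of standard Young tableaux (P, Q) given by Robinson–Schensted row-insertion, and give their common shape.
P = [1, 2, 5, 7] / [3, 6] / [4];  Q = [1, 2, 4, 7] / [3, 6] / [5];  common shape = (4, 2, 1)

Row-insert the values π_1, π_2, … into P one at a time, bumping the leftmost entry strictly greater than the inserted value down to the next row. The recording tableau Q records, in position (i, j), the step at which that cell was added to P.
  Insert 1 (step 1): P = [1];  Q = [1]
  Insert 4 (step 2): P = [1, 4];  Q = [1, 2]
  Insert 3 (step 3): P = [1, 3] / [4];  Q = [1, 2] / [3]
  Insert 6 (step 4): P = [1, 3, 6] / [4];  Q = [1, 2, 4] / [3]
  Insert 2 (step 5): P = [1, 2, 6] / [3] / [4];  Q = [1, 2, 4] / [3] / [5]
  Insert 5 (step 6): P = [1, 2, 5] / [3, 6] / [4];  Q = [1, 2, 4] / [3, 6] / [5]
  Insert 7 (step 7): P = [1, 2, 5, 7] / [3, 6] / [4];  Q = [1, 2, 4, 7] / [3, 6] / [5]
Final shape: (4, 2, 1).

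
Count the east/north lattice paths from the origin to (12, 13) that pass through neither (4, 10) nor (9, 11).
Number of paths = 3415595

Inclusion–exclusion. Total paths: C(25, 12) = 5200300. Through P₁: C(14, 4)·C(11, 8) = 165165. Through P₂: C(20, 9)·C(5, 3) = 1679600. Since P₁ is strictly southwest of P₂, a monotone path through both must visit P₁ then P₂; paths through both = C(14, 4)·C(6, 5)·C(5, 3) = 60060. Avoid both = 5200300 − 165165 − 1679600 + 60060 = 3415595.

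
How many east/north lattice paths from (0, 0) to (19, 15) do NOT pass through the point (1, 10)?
Number of paths = 1855597381

Total paths from (0, 0) to (19, 15): C(34, 19) = 1855967520. Paths through (1, 10): (paths (0, 0) → (1, 10)) × (paths (1, 10) → (19, 15)) = C(11, 1) · C(23, 18) = 11 · 33649 = 370139. Avoidance count = 1855967520 − 370139 = 1855597381.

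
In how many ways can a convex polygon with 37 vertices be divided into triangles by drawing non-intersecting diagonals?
C_35 = 3116285494907301262

These polygon triangulations are counted by the Catalan number C_n = (1/(n + 1)) · C(2n, n). For n = 35: C_35 = (1/36) · C(70, 35) = 112186277816662845432/36 = 3116285494907301262.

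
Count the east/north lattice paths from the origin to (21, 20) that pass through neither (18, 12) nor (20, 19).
Number of paths = 123238538475

Inclusion–exclusion. Total paths: C(41, 21) = 269128937220. Through P₁: C(30, 18)·C(11, 3) = 14271382125. Through P₂: C(39, 20)·C(2, 1) = 137846528820. Since P₁ is strictly southwest of P₂, a monotone path through both must visit P₁ then P₂; paths through both = C(30, 18)·C(9, 2)·C(2, 1) = 6227512200. Avoid both = 269128937220 − 14271382125 − 137846528820 + 6227512200 = 123238538475.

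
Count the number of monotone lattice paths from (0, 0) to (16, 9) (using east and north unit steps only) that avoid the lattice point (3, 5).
Number of paths = 1909695

Total paths from (0, 0) to (16, 9): C(25, 16) = 2042975. Paths through (3, 5): (paths (0, 0) → (3, 5)) × (paths (3, 5) → (16, 9)) = C(8, 3) · C(17, 13) = 56 · 2380 = 133280. Avoidance count = 2042975 − 133280 = 1909695.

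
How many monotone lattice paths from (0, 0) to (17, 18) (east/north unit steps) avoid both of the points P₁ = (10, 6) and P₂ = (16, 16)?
Number of paths = 2523203568

Inclusion–exclusion. Total paths: C(35, 17) = 4537567650. Through P₁: C(16, 10)·C(19, 7) = 403507104. Through P₂: C(32, 16)·C(3, 1) = 1803241170. Since P₁ is strictly southwest of P₂, a monotone path through both must visit P₁ then P₂; paths through both = C(16, 10)·C(16, 6)·C(3, 1) = 192384192. Avoid both = 4537567650 − 403507104 − 1803241170 + 192384192 = 2523203568.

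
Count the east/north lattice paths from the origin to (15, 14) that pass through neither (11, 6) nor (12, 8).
Number of paths = 63969912

Inclusion–exclusion. Total paths: C(29, 15) = 77558760. Through P₁: C(17, 11)·C(12, 4) = 6126120. Through P₂: C(20, 12)·C(9, 3) = 10581480. Since P₁ is strictly southwest of P₂, a monotone path through both must visit P₁ then P₂; paths through both = C(17, 11)·C(3, 1)·C(9, 3) = 3118752. Avoid both = 77558760 − 6126120 − 10581480 + 3118752 = 63969912.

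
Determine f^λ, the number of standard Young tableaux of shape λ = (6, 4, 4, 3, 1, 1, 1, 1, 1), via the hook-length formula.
# SYT of shape (6, 4, 4, 3, 1, 1, 1, 1, 1) = 1414214802

Hook-length formula: f^λ = n! / Π hook(c), product over all cells c of the Young diagram. For λ = (6, 4, 4, 3, 1, 1, 1, 1, 1), n = 22 boxes. Hook lengths by row (left-to-right, top-to-bottom): [14, 8, 7, 5, 2, 1]; [11, 5, 4, 2]; [10, 4, 3, 1]; [8, 2, 1]; [5]; [4]; [3]; [2]; [1]. Product of hooks = 794787840000. So f^λ = 22! / 794787840000 = 1124000727777607680000 / 794787840000 = 1414214802.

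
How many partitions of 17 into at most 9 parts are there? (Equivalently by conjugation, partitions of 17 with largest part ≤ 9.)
p(17, parts ≤ 9) = 252

Use the recurrence p(n, m) = p(n, m−1) + p(n−m, m): either the largest part is < m (count p(n, m−1)) or the largest part is exactly m (remove one copy of m, count p(n−m, m)). With p(0, ·) = 1 this gives p(17, parts ≤ 9) = 252. (By conjugating Young diagrams, this also counts partitions of 17 into at most 9 parts.)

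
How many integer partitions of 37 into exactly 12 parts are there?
p(37, 12 parts) = 1686

Partitions of n into exactly k parts are in bijection with partitions of n − k into at most k parts (subtract 1 from each part). So p(37, exactly 12) = p(25, parts ≤ 12). Computing via the recurrence p(m, j) = p(m, j−1) + p(m−j, j) gives 1686.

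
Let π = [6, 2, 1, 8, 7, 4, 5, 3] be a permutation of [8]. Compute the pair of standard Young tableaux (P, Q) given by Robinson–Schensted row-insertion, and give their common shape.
P = [1, 3, 5] / [2, 4] / [6, 7] / [8];  Q = [1, 4, 7] / [2, 5] / [3, 6] / [8];  common shape = (3, 2, 2, 1)

Row-insert the values π_1, π_2, … into P one at a time, bumping the leftmost entry strictly greater than the inserted value down to the next row. The recording tableau Q records, in position (i, j), the step at which that cell was added to P.
  Insert 6 (step 1): P = [6];  Q = [1]
  Insert 2 (step 2): P = [2] / [6];  Q = [1] / [2]
  Insert 1 (step 3): P = [1] / [2] / [6];  Q = [1] / [2] / [3]
  Insert 8 (step 4): P = [1, 8] / [2] / [6];  Q = [1, 4] / [2] / [3]
  Insert 7 (step 5): P = [1, 7] / [2, 8] / [6];  Q = [1, 4] / [2, 5] / [3]
  Insert 4 (step 6): P = [1, 4] / [2, 7] / [6, 8];  Q = [1, 4] / [2, 5] / [3, 6]
  Insert 5 (step 7): P = [1, 4, 5] / [2, 7] / [6, 8];  Q = [1, 4, 7] / [2, 5] / [3, 6]
  Insert 3 (step 8): P = [1, 3, 5] / [2, 4] / [6, 7] / [8];  Q = [1, 4, 7] / [2, 5] / [3, 6] / [8]
Final shape: (3, 2, 2, 1).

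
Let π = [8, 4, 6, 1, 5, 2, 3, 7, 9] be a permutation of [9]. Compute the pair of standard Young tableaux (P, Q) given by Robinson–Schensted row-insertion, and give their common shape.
P = [1, 2, 3, 7, 9] / [4, 5] / [6] / [8];  Q = [1, 3, 7, 8, 9] / [2, 5] / [4] / [6];  common shape = (5, 2, 1, 1)

Row-insert the values π_1, π_2, … into P one at a time, bumping the leftmost entry strictly greater than the inserted value down to the next row. The recording tableau Q records, in position (i, j), the step at which that cell was added to P.
  Insert 8 (step 1): P = [8];  Q = [1]
  Insert 4 (step 2): P = [4] / [8];  Q = [1] / [2]
  Insert 6 (step 3): P = [4, 6] / [8];  Q = [1, 3] / [2]
  Insert 1 (step 4): P = [1, 6] / [4] / [8];  Q = [1, 3] / [2] / [4]
  Insert 5 (step 5): P = [1, 5] / [4, 6] / [8];  Q = [1, 3] / [2, 5] / [4]
  Insert 2 (step 6): P = [1, 2] / [4, 5] / [6] / [8];  Q = [1, 3] / [2, 5] / [4] / [6]
  Insert 3 (step 7): P = [1, 2, 3] / [4, 5] / [6] / [8];  Q = [1, 3, 7] / [2, 5] / [4] / [6]
  Insert 7 (step 8): P = [1, 2, 3, 7] / [4, 5] / [6] / [8];  Q = [1, 3, 7, 8] / [2, 5] / [4] / [6]
  Insert 9 (step 9): P = [1, 2, 3, 7, 9] / [4, 5] / [6] / [8];  Q = [1, 3, 7, 8, 9] / [2, 5] / [4] / [6]
Final shape: (5, 2, 1, 1).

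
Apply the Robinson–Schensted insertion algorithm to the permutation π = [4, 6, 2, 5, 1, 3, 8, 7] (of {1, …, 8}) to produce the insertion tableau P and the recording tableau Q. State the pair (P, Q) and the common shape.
P = [1, 3, 7] / [2, 5, 8] / [4, 6];  Q = [1, 2, 7] / [3, 4, 8] / [5, 6];  common shape = (3, 3, 2)

Row-insert the values π_1, π_2, … into P one at a time, bumping the leftmost entry strictly greater than the inserted value down to the next row. The recording tableau Q records, in position (i, j), the step at which that cell was added to P.
  Insert 4 (step 1): P = [4];  Q = [1]
  Insert 6 (step 2): P = [4, 6];  Q = [1, 2]
  Insert 2 (step 3): P = [2, 6] / [4];  Q = [1, 2] / [3]
  Insert 5 (step 4): P = [2, 5] / [4, 6];  Q = [1, 2] / [3, 4]
  Insert 1 (step 5): P = [1, 5] / [2, 6] / [4];  Q = [1, 2] / [3, 4] / [5]
  Insert 3 (step 6): P = [1, 3] / [2, 5] / [4, 6];  Q = [1, 2] / [3, 4] / [5, 6]
  Insert 8 (step 7): P = [1, 3, 8] / [2, 5] / [4, 6];  Q = [1, 2, 7] / [3, 4] / [5, 6]
  Insert 7 (step 8): P = [1, 3, 7] / [2, 5, 8] / [4, 6];  Q = [1, 2, 7] / [3, 4, 8] / [5, 6]
Final shape: (3, 3, 2).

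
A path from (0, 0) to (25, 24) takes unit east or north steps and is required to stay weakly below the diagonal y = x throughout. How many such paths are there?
Number of paths = 4861946401452

By the reflection principle (André's argument), the number of monotone paths to (25, 24) with n ≤ m that never go above y = x is C(49, 25) − C(49, 26) = 63205303218876 − 58343356817424 = 4861946401452.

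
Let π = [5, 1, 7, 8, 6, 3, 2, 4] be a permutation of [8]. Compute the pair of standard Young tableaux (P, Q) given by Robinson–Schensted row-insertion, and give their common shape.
P = [1, 2, 4] / [3, 6, 8] / [5] / [7];  Q = [1, 3, 4] / [2, 5, 8] / [6] / [7];  common shape = (3, 3, 1, 1)

Row-insert the values π_1, π_2, … into P one at a time, bumping the leftmost entry strictly greater than the inserted value down to the next row. The recording tableau Q records, in position (i, j), the step at which that cell was added to P.
  Insert 5 (step 1): P = [5];  Q = [1]
  Insert 1 (step 2): P = [1] / [5];  Q = [1] / [2]
  Insert 7 (step 3): P = [1, 7] / [5];  Q = [1, 3] / [2]
  Insert 8 (step 4): P = [1, 7, 8] / [5];  Q = [1, 3, 4] / [2]
  Insert 6 (step 5): P = [1, 6, 8] / [5, 7];  Q = [1, 3, 4] / [2, 5]
  Insert 3 (step 6): P = [1, 3, 8] / [5, 6] / [7];  Q = [1, 3, 4] / [2, 5] / [6]
  Insert 2 (step 7): P = [1, 2, 8] / [3, 6] / [5] / [7];  Q = [1, 3, 4] / [2, 5] / [6] / [7]
  Insert 4 (step 8): P = [1, 2, 4] / [3, 6, 8] / [5] / [7];  Q = [1, 3, 4] / [2, 5, 8] / [6] / [7]
Final shape: (3, 3, 1, 1).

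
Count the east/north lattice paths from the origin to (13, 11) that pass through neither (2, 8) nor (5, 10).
Number of paths = 2456787

Inclusion–exclusion. Total paths: C(24, 13) = 2496144. Through P₁: C(10, 2)·C(14, 11) = 16380. Through P₂: C(15, 5)·C(9, 8) = 27027. Since P₁ is strictly southwest of P₂, a monotone path through both must visit P₁ then P₂; paths through both = C(10, 2)·C(5, 3)·C(9, 8) = 4050. Avoid both = 2496144 − 16380 − 27027 + 4050 = 2456787.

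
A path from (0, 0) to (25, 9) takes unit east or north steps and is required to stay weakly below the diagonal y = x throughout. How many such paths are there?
Number of paths = 34295052

By the reflection principle (André's argument), the number of monotone paths to (25, 9) with n ≤ m that never go above y = x is C(34, 25) − C(34, 26) = 52451256 − 18156204 = 34295052.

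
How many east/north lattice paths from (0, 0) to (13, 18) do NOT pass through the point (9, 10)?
Number of paths = 160525965

Total paths from (0, 0) to (13, 18): C(31, 13) = 206253075. Paths through (9, 10): (paths (0, 0) → (9, 10)) × (paths (9, 10) → (13, 18)) = C(19, 9) · C(12, 4) = 92378 · 495 = 45727110. Avoidance count = 206253075 − 45727110 = 160525965.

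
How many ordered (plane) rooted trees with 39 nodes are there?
C_38 = 176733862787006701400

These ordered rooted trees are counted by the Catalan number C_n = (1/(n + 1)) · C(2n, n). For n = 38: C_38 = (1/39) · C(76, 38) = 6892620648693261354600/39 = 176733862787006701400.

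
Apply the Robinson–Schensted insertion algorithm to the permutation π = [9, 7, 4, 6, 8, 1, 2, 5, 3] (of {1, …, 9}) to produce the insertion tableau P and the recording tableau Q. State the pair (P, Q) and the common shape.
P = [1, 2, 3] / [4, 5, 8] / [6] / [7] / [9];  Q = [1, 4, 5] / [2, 7, 8] / [3] / [6] / [9];  common shape = (3, 3, 1, 1, 1)

Row-insert the values π_1, π_2, … into P one at a time, bumping the leftmost entry strictly greater than the inserted value down to the next row. The recording tableau Q records, in position (i, j), the step at which that cell was added to P.
  Insert 9 (step 1): P = [9];  Q = [1]
  Insert 7 (step 2): P = [7] / [9];  Q = [1] / [2]
  Insert 4 (step 3): P = [4] / [7] / [9];  Q = [1] / [2] / [3]
  Insert 6 (step 4): P = [4, 6] / [7] / [9];  Q = [1, 4] / [2] / [3]
  Insert 8 (step 5): P = [4, 6, 8] / [7] / [9];  Q = [1, 4, 5] / [2] / [3]
  Insert 1 (step 6): P = [1, 6, 8] / [4] / [7] / [9];  Q = [1, 4, 5] / [2] / [3] / [6]
  Insert 2 (step 7): P = [1, 2, 8] / [4, 6] / [7] / [9];  Q = [1, 4, 5] / [2, 7] / [3] / [6]
  Insert 5 (step 8): P = [1, 2, 5] / [4, 6, 8] / [7] / [9];  Q = [1, 4, 5] / [2, 7, 8] / [3] / [6]
  Insert 3 (step 9): P = [1, 2, 3] / [4, 5, 8] / [6] / [7] / [9];  Q = [1, 4, 5] / [2, 7, 8] / [3] / [6] / [9]
Final shape: (3, 3, 1, 1, 1).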